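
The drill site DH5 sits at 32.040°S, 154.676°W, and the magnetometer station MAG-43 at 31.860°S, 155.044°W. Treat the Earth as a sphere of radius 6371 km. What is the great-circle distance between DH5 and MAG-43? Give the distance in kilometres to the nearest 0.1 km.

40.1 km

Δφ = 0.1800°,  Δλ = -0.3680°
a = sin²(Δφ/2) + cos φ₁ cos φ₂ sin²(Δλ/2) = 0.000010
c = 2·arcsin(√a) = 0.006290 rad = 0.3604°
d = R·c = 6371 × 0.006290 = 40.1 km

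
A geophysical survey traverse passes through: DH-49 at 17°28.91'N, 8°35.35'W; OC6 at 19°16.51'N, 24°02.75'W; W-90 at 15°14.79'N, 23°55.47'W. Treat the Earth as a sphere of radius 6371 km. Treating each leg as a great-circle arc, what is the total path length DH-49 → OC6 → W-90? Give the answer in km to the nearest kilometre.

2091 km

DH-49: φ = +17.48183°, λ = -8.58917°
OC6: φ = +19.27517°, λ = -24.04583°
W-90: φ = +15.24650°, λ = -23.92450°
DH-49→OC6: c = 0.257825 rad, d = 1642.60 km
OC6→W-90: c = 0.070343 rad, d = 448.15 km
Total = 1642.60 + 448.15 = 2090.76 km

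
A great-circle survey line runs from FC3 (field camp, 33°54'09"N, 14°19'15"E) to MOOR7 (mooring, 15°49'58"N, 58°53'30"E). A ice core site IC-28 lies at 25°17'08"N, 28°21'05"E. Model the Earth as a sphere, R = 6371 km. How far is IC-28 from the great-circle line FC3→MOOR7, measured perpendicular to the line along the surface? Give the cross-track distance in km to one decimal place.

523.2 km

FC3: φ = +33.90250°, λ = +14.32083°
MOOR7: φ = +15.83278°, λ = +58.89167°
IC-28: φ = +25.28556°, λ = +28.35139°
δ₁₃ = central angle FC3→IC-28 = 0.260260 rad  (haversine)
θ₁₃ = bearing FC3→IC-28 = 121.585°,  θ₁₂ = bearing FC3→MOOR7 = 102.997°
dₓₜ = R·arcsin(sin δ₁₃ · sin(θ₁₃ − θ₁₂)) = 6371·arcsin(0.25733·sin(18.589°)) = 523.197 km
|dₓₜ| = 523.197 km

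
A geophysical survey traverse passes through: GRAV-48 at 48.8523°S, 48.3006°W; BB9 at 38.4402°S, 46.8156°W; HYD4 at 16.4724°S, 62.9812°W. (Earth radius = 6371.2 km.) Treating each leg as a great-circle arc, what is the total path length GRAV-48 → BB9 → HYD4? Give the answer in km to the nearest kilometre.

GRAV-48→BB9: c = 0.182681 rad, d = 1163.90 km
BB9→HYD4: c = 0.456284 rad, d = 2907.08 km
Total = 1163.90 + 2907.08 = 4070.97 km

4071 km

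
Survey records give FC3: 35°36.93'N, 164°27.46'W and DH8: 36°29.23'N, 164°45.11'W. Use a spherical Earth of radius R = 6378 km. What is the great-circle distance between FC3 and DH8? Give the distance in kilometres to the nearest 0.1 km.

FC3: φ = +35.61550°, λ = -164.45767°
DH8: φ = +36.48717°, λ = -164.75183°
Δφ = 0.8717°,  Δλ = -0.2942°
a = sin²(Δφ/2) + cos φ₁ cos φ₂ sin²(Δλ/2) = 0.000062
c = 2·arcsin(√a) = 0.015770 rad = 0.9035°
d = R·c = 6378 × 0.015770 = 100.6 km

100.6 km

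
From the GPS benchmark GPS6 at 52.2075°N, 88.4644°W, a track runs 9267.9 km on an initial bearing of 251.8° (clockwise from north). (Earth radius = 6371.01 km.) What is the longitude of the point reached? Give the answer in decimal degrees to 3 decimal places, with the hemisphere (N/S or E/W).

159.941°W

δ = d/R = 9267.9/6371.01 = 1.454699 rad
φ₂ = arcsin(sin φ₁ cos δ + cos φ₁ sin δ cos θ)
   = arcsin(0.79024·0.11584 + 0.61280·0.99327·-0.31233) = -5.65701°
λ₂ = λ₁ + atan2(sin θ sin δ cos φ₁, cos δ − sin φ₁ sin φ₂) = -159.94117°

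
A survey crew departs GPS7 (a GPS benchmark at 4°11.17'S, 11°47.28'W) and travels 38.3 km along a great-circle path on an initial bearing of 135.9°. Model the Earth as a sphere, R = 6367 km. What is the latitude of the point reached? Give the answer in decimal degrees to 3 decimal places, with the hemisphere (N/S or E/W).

GPS7: φ = -4.18617°, λ = -11.78800°
δ = d/R = 38.3/6367 = 0.006015 rad
φ₂ = arcsin(sin φ₁ cos δ + cos φ₁ sin δ cos θ)
   = arcsin(-0.07300·0.99998 + 0.99733·0.00602·-0.71813) = -4.43364°
λ₂ = λ₁ + atan2(sin θ sin δ cos φ₁, cos δ − sin φ₁ sin φ₂) = -11.54743°

4.434°S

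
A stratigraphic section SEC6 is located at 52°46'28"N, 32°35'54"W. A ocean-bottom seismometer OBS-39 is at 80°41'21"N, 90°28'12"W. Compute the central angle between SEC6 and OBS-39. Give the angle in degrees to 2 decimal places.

33.09°

SEC6: φ = +52.77444°, λ = -32.59833°
OBS-39: φ = +80.68917°, λ = -90.47000°
Δφ = 27.9147°,  Δλ = -57.8717°
a = sin²(Δφ/2) + cos φ₁ cos φ₂ sin²(Δλ/2) = 0.081089
c = 2·arcsin(√a) = 0.577516 rad = 33.0892°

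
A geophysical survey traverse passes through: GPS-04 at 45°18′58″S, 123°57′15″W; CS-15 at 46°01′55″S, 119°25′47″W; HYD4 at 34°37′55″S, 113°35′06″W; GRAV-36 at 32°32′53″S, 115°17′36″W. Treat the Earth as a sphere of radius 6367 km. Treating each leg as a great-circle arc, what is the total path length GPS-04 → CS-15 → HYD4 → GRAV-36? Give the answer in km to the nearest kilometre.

GPS-04: φ = -45.31611°, λ = -123.95417°
CS-15: φ = -46.03194°, λ = -119.42972°
HYD4: φ = -34.63194°, λ = -113.58500°
GRAV-36: φ = -32.54806°, λ = -115.29333°
GPS-04→CS-15: c = 0.056565 rad, d = 360.15 km
CS-15→HYD4: c = 0.213471 rad, d = 1359.17 km
HYD4→GRAV-36: c = 0.044040 rad, d = 280.40 km
Total = 360.15 + 1359.17 + 280.40 = 1999.72 km

2000 km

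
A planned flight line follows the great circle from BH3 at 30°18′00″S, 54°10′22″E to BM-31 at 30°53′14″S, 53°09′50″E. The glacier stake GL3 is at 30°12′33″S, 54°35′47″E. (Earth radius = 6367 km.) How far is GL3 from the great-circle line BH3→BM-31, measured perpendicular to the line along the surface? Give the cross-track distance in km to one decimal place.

BH3: φ = -30.30000°, λ = +54.17278°
BM-31: φ = -30.88722°, λ = +53.16389°
GL3: φ = -30.20917°, λ = +54.59639°
δ₁₃ = central angle BH3→GL3 = 0.006580 rad  (haversine)
θ₁₃ = bearing BH3→GL3 = 76.166°,  θ₁₂ = bearing BH3→BM-31 = 235.679°
dₓₜ = R·arcsin(sin δ₁₃ · sin(θ₁₃ − θ₁₂)) = 6367·arcsin(0.00658·sin(-159.513°)) = -14.663 km
|dₓₜ| = 14.663 km

14.7 km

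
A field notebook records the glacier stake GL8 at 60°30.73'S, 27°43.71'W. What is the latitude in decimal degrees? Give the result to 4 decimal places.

60° + 30.73′/60 = 60 + 0.51217 = 60.5122°

60.5122°S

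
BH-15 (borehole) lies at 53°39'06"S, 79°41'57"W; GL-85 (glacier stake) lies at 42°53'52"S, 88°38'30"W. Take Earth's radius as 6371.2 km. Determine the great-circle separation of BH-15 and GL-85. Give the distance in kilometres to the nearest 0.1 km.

1364.3 km

BH-15: φ = -53.65167°, λ = -79.69917°
GL-85: φ = -42.89778°, λ = -88.64167°
Δφ = 10.7539°,  Δλ = -8.9425°
a = sin²(Δφ/2) + cos φ₁ cos φ₂ sin²(Δλ/2) = 0.011420
c = 2·arcsin(√a) = 0.214137 rad = 12.2692°
d = R·c = 6371.2 × 0.214137 = 1364.3 km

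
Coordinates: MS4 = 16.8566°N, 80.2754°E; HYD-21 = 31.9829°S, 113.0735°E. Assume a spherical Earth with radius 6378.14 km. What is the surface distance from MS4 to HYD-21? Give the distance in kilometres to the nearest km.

6465 km

Δφ = -48.8395°,  Δλ = 32.7981°
a = sin²(Δφ/2) + cos φ₁ cos φ₂ sin²(Δλ/2) = 0.235618
c = 2·arcsin(√a) = 1.013654 rad = 58.0781°
d = R·c = 6378.14 × 1.013654 = 6465.2 km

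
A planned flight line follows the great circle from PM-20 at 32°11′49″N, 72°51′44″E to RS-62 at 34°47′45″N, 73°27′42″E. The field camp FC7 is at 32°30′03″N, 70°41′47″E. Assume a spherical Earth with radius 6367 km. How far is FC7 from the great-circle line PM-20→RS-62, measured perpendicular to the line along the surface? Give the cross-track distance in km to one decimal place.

206.1 km

PM-20: φ = +32.19694°, λ = +72.86222°
RS-62: φ = +34.79583°, λ = +73.46167°
FC7: φ = +32.50083°, λ = +70.69639°
δ₁₃ = central angle PM-20→FC7 = 0.032371 rad  (haversine)
θ₁₃ = bearing PM-20→FC7 = 280.008°,  θ₁₂ = bearing PM-20→RS-62 = 10.723°
dₓₜ = R·arcsin(sin δ₁₃ · sin(θ₁₃ − θ₁₂)) = 6367·arcsin(0.03237·sin(269.285°)) = -206.092 km
|dₓₜ| = 206.092 km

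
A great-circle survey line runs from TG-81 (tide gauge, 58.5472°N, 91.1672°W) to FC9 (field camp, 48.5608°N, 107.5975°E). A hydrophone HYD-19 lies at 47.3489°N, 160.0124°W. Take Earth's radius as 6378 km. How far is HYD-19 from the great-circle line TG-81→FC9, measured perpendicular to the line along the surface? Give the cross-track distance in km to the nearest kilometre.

3919 km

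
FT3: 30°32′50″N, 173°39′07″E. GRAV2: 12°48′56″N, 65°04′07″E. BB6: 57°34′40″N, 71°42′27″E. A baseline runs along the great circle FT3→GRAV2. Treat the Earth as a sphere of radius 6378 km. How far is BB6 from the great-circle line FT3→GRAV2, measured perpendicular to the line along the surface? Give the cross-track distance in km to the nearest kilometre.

FT3: φ = +30.54722°, λ = +173.65194°
GRAV2: φ = +12.81556°, λ = +65.06861°
BB6: φ = +57.57778°, λ = +71.70750°
δ₁₃ = central angle FT3→BB6 = 1.230826 rad  (haversine)
θ₁₃ = bearing FT3→BB6 = 326.193°,  θ₁₂ = bearing FT3→GRAV2 = 290.685°
dₓₜ = R·arcsin(sin δ₁₃ · sin(θ₁₃ − θ₁₂)) = 6378·arcsin(0.94276·sin(35.509°)) = 3695.873 km
|dₓₜ| = 3695.873 km

3696 km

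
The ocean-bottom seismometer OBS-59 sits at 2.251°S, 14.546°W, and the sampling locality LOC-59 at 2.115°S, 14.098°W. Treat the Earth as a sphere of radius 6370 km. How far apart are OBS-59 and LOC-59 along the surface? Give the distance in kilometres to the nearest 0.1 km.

Δφ = 0.1360°,  Δλ = 0.4480°
a = sin²(Δφ/2) + cos φ₁ cos φ₂ sin²(Δλ/2) = 0.000017
c = 2·arcsin(√a) = 0.008166 rad = 0.4679°
d = R·c = 6370 × 0.008166 = 52.0 km

52.0 km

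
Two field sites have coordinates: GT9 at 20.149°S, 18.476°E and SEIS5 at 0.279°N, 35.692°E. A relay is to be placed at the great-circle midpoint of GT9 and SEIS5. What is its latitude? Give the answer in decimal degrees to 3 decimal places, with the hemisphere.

Bx = cos φ₂ cos Δλ = 0.955184,  By = cos φ₂ sin Δλ = 0.295971
φₘ = atan2(sin φ₁ + sin φ₂, √((cos φ₁ + Bx)² + By²)) = -10.04578°
λₘ = λ₁ + atan2(By, cos φ₁ + Bx) = 27.35773°

10.046°S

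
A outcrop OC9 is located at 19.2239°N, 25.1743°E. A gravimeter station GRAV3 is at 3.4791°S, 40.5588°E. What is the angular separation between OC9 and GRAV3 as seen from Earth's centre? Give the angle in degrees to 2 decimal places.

27.28°

Δφ = -22.7030°,  Δλ = 15.3845°
a = sin²(Δφ/2) + cos φ₁ cos φ₂ sin²(Δλ/2) = 0.055627
c = 2·arcsin(√a) = 0.476195 rad = 27.2840°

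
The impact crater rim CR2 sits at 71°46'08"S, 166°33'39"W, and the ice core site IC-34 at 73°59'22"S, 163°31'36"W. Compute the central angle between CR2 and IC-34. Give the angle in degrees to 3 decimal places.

2.393°

CR2: φ = -71.76889°, λ = -166.56083°
IC-34: φ = -73.98944°, λ = -163.52667°
Δφ = -2.2206°,  Δλ = 3.0342°
a = sin²(Δφ/2) + cos φ₁ cos φ₂ sin²(Δλ/2) = 0.000436
c = 2·arcsin(√a) = 0.041761 rad = 2.3928°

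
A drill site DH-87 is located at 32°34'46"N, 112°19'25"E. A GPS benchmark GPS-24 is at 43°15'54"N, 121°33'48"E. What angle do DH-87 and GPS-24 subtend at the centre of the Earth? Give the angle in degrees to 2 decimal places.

12.92°

DH-87: φ = +32.57944°, λ = +112.32361°
GPS-24: φ = +43.26500°, λ = +121.56333°
Δφ = 10.6856°,  Δλ = 9.2397°
a = sin²(Δφ/2) + cos φ₁ cos φ₂ sin²(Δλ/2) = 0.012651
c = 2·arcsin(√a) = 0.225430 rad = 12.9162°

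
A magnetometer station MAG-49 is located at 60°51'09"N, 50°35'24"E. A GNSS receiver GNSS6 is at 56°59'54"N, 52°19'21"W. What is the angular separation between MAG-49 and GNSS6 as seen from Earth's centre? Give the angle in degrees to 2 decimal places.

47.69°

MAG-49: φ = +60.85250°, λ = +50.59000°
GNSS6: φ = +56.99833°, λ = -52.32250°
Δφ = -3.8542°,  Δλ = -102.9125°
a = sin²(Δφ/2) + cos φ₁ cos φ₂ sin²(Δλ/2) = 0.163413
c = 2·arcsin(√a) = 0.832304 rad = 47.6875°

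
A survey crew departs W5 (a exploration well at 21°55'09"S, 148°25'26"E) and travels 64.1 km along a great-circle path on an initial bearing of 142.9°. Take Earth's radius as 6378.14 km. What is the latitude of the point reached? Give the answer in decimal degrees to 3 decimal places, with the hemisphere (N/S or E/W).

22.378°S

W5: φ = -21.91917°, λ = +148.42389°
δ = d/R = 64.1/6378.14 = 0.010050 rad
φ₂ = arcsin(sin φ₁ cos δ + cos φ₁ sin δ cos θ)
   = arcsin(-0.37330·0.99995 + 0.92771·0.01005·-0.79758) = -22.37800°
λ₂ = λ₁ + atan2(sin θ sin δ cos φ₁, cos δ − sin φ₁ sin φ₂) = 148.79951°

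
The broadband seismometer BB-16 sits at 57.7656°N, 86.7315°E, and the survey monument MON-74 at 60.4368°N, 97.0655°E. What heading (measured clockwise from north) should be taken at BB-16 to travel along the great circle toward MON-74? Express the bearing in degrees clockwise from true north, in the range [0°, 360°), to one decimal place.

58.9°

Δλ = 10.3340°
y = sin Δλ · cos φ₂ = 0.088506
x = cos φ₁ sin φ₂ − sin φ₁ cos φ₂ cos Δλ = 0.053374
θ = atan2(y, x) = 58.9077° → 58.9077° (mod 360°)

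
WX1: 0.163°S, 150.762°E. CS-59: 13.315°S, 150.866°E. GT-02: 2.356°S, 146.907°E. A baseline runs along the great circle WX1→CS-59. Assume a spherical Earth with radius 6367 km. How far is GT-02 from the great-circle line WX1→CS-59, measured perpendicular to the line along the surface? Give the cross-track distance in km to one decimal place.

δ₁₃ = central angle WX1→GT-02 = 0.077390 rad  (haversine)
θ₁₃ = bearing WX1→GT-02 = 240.328°,  θ₁₂ = bearing WX1→CS-59 = 179.555°
dₓₜ = R·arcsin(sin δ₁₃ · sin(θ₁₃ − θ₁₂)) = 6367·arcsin(0.07731·sin(60.773°)) = 429.908 km
|dₓₜ| = 429.908 km

429.9 km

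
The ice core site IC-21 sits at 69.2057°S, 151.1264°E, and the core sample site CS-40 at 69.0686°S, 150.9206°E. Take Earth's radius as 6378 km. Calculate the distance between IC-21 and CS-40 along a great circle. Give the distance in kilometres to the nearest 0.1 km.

Δφ = 0.1371°,  Δλ = -0.2058°
a = sin²(Δφ/2) + cos φ₁ cos φ₂ sin²(Δλ/2) = 0.000002
c = 2·arcsin(√a) = 0.002713 rad = 0.1555°
d = R·c = 6378 × 0.002713 = 17.3 km

17.3 km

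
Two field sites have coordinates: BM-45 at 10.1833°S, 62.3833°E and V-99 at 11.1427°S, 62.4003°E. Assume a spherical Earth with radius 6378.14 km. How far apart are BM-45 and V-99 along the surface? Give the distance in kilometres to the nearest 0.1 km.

106.8 km

Δφ = -0.9594°,  Δλ = 0.0170°
a = sin²(Δφ/2) + cos φ₁ cos φ₂ sin²(Δλ/2) = 0.000070
c = 2·arcsin(√a) = 0.016747 rad = 0.9595°
d = R·c = 6378.14 × 0.016747 = 106.8 km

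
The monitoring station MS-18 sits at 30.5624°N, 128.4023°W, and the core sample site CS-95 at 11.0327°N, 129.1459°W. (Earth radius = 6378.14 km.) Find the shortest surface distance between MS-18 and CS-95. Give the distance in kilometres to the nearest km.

2175 km

Δφ = -19.5297°,  Δλ = -0.7436°
a = sin²(Δφ/2) + cos φ₁ cos φ₂ sin²(Δλ/2) = 0.028801
c = 2·arcsin(√a) = 0.341070 rad = 19.5419°
d = R·c = 6378.14 × 0.341070 = 2175.4 km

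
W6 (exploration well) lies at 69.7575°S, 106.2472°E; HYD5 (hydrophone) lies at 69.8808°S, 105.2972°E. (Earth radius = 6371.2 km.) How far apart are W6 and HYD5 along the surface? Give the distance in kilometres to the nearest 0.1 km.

Δφ = -0.1233°,  Δλ = -0.9500°
a = sin²(Δφ/2) + cos φ₁ cos φ₂ sin²(Δλ/2) = 0.000009
c = 2·arcsin(√a) = 0.006111 rad = 0.3502°
d = R·c = 6371.2 × 0.006111 = 38.9 km

38.9 km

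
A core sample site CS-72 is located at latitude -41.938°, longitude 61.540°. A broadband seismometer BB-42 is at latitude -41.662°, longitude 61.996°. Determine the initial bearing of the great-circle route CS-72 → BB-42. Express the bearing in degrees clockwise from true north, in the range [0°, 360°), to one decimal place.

51.1°

Δλ = 0.4560°
y = sin Δλ · cos φ₂ = 0.005946
x = cos φ₁ sin φ₂ − sin φ₁ cos φ₂ cos Δλ = 0.004801
θ = atan2(y, x) = 51.0785° → 51.0785° (mod 360°)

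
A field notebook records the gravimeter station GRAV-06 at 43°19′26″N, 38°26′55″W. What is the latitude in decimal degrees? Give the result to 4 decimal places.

43° + 19′/60 + 26″/3600 = 43 + 0.31667 + 0.00722 = 43.3239°

43.3239°N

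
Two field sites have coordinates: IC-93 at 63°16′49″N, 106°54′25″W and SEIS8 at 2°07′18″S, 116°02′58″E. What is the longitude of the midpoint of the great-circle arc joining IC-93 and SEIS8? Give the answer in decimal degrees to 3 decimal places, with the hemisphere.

IC-93: φ = +63.28028°, λ = -106.90694°
SEIS8: φ = -2.12167°, λ = +116.04944°
Bx = cos φ₂ cos Δλ = -0.731371,  By = cos φ₂ sin Δλ = -0.680974
φₘ = atan2(sin φ₁ + sin φ₂, √((cos φ₁ + Bx)² + By²)) = 49.28026°
λₘ = λ₁ + atan2(By, cos φ₁ + Bx) = 140.61636°

140.616°E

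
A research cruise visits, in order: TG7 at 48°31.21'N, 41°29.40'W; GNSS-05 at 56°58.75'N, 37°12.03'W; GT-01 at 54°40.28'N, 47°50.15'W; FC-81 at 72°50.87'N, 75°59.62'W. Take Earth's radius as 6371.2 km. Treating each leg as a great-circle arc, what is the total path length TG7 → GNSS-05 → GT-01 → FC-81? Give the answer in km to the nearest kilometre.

4094 km

TG7: φ = +48.52017°, λ = -41.49000°
GNSS-05: φ = +56.97917°, λ = -37.20050°
GT-01: φ = +54.67133°, λ = -47.83583°
FC-81: φ = +72.84783°, λ = -75.99367°
TG7→GNSS-05: c = 0.154359 rad, d = 983.45 km
GNSS-05→GT-01: c = 0.111632 rad, d = 711.23 km
GT-01→FC-81: c = 0.376609 rad, d = 2399.45 km
Total = 983.45 + 711.23 + 2399.45 = 4094.13 km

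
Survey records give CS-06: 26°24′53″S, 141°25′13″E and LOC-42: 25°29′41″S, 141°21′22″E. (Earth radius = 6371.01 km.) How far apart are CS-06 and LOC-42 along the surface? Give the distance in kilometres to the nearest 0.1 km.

102.5 km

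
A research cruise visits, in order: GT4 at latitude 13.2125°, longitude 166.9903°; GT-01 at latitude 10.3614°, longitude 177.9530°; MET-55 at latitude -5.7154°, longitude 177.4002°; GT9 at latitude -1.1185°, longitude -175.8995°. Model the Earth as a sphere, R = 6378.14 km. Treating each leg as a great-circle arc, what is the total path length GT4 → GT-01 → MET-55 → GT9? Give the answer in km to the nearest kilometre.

3930 km

GT4→GT-01: c = 0.193765 rad, d = 1235.86 km
GT-01→MET-55: c = 0.280758 rad, d = 1790.71 km
MET-55→GT9: c = 0.141621 rad, d = 903.28 km
Total = 1235.86 + 1790.71 + 903.28 = 3929.85 km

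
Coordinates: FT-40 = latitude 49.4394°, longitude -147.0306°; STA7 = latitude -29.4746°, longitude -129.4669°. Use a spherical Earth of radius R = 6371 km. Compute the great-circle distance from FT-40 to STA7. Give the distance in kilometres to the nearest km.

8946 km

Δφ = -78.9140°,  Δλ = 17.5637°
a = sin²(Δφ/2) + cos φ₁ cos φ₂ sin²(Δλ/2) = 0.417054
c = 2·arcsin(√a) = 1.404134 rad = 80.4509°
d = R·c = 6371 × 1.404134 = 8945.7 km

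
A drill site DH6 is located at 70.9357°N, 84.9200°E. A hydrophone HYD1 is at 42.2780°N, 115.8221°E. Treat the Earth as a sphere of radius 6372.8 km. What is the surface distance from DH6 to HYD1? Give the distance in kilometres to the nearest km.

Δφ = -28.6577°,  Δλ = 30.9021°
a = sin²(Δφ/2) + cos φ₁ cos φ₂ sin²(Δλ/2) = 0.078403
c = 2·arcsin(√a) = 0.567598 rad = 32.5210°
d = R·c = 6372.8 × 0.567598 = 3617.2 km

3617 km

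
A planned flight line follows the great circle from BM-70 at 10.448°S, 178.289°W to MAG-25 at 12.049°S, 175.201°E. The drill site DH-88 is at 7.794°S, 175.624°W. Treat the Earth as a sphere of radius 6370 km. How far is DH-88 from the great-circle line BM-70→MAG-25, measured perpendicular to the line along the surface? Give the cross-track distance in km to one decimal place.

δ₁₃ = central angle BM-70→DH-88 = 0.065225 rad  (haversine)
θ₁₃ = bearing BM-70→DH-88 = 44.973°,  θ₁₂ = bearing BM-70→MAG-25 = 255.303°
dₓₜ = R·arcsin(sin δ₁₃ · sin(θ₁₃ − θ₁₂)) = 6370·arcsin(0.06518·sin(-210.330°)) = 209.699 km
|dₓₜ| = 209.699 km

209.7 km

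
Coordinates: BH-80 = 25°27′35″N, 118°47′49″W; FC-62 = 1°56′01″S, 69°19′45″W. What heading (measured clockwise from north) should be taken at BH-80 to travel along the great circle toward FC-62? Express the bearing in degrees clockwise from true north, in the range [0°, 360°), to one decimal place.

112.2°

BH-80: φ = +25.45972°, λ = -118.79694°
FC-62: φ = -1.93361°, λ = -69.32917°
Δλ = 49.4678°
y = sin Δλ · cos φ₂ = 0.759608
x = cos φ₁ sin φ₂ − sin φ₁ cos φ₂ cos Δλ = -0.309672
θ = atan2(y, x) = 112.1794° → 112.1794° (mod 360°)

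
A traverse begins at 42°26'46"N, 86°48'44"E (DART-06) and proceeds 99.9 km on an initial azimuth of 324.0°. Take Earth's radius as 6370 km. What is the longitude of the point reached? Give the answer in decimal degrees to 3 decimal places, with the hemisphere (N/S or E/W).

DART-06: φ = +42.44611°, λ = +86.81222°
δ = d/R = 99.9/6370 = 0.015683 rad
φ₂ = arcsin(sin φ₁ cos δ + cos φ₁ sin δ cos θ)
   = arcsin(0.67490·0.99988 + 0.73791·0.01568·0.80902) = 43.17080°
λ₂ = λ₁ + atan2(sin θ sin δ cos φ₁, cos δ − sin φ₁ sin φ₂) = 86.08805°

86.088°E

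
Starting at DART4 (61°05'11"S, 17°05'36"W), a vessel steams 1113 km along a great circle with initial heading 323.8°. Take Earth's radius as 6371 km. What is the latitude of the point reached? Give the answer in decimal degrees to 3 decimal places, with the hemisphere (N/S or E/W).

DART4: φ = -61.08639°, λ = -17.09333°
δ = d/R = 1113/6371 = 0.174698 rad
φ₂ = arcsin(sin φ₁ cos δ + cos φ₁ sin δ cos θ)
   = arcsin(-0.87535·0.98478 + 0.48349·0.17381·0.80696) = -52.58094°
λ₂ = λ₁ + atan2(sin θ sin δ cos φ₁, cos δ − sin φ₁ sin φ₂) = -26.81941°

52.581°S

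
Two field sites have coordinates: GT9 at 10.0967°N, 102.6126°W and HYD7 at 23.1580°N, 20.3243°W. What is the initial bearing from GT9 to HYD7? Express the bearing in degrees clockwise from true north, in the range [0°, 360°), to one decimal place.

Δλ = 82.2883°
y = sin Δλ · cos φ₂ = 0.911108
x = cos φ₁ sin φ₂ − sin φ₁ cos φ₂ cos Δλ = 0.365549
θ = atan2(y, x) = 68.1387° → 68.1387° (mod 360°)

68.1°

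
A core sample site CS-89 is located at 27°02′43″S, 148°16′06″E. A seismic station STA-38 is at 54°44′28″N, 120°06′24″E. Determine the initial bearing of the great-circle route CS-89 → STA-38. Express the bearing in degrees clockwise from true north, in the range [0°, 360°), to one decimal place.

CS-89: φ = -27.04528°, λ = +148.26833°
STA-38: φ = +54.74111°, λ = +120.10667°
Δλ = -28.1617°
y = sin Δλ · cos φ₂ = -0.272450
x = cos φ₁ sin φ₂ − sin φ₁ cos φ₂ cos Δλ = 0.958670
θ = atan2(y, x) = -15.8649° → 344.1351° (mod 360°)

344.1°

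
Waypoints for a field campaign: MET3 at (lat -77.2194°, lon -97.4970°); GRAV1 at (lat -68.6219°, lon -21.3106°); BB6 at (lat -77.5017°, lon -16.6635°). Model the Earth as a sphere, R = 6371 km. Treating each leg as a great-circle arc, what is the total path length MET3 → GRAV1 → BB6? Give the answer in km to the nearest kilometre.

3441 km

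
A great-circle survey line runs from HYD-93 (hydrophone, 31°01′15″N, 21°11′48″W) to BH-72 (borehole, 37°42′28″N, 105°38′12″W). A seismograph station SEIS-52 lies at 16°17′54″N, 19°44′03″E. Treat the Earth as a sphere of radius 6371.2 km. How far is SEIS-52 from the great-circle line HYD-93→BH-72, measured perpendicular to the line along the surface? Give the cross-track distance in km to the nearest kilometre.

1388 km

HYD-93: φ = +31.02083°, λ = -21.19667°
BH-72: φ = +37.70778°, λ = -105.63667°
SEIS-52: φ = +16.29833°, λ = +19.73417°
δ₁₃ = central angle HYD-93→SEIS-52 = 0.698111 rad  (haversine)
θ₁₃ = bearing HYD-93→SEIS-52 = 101.960°,  θ₁₂ = bearing HYD-93→BH-72 = 301.612°
dₓₜ = R·arcsin(sin δ₁₃ · sin(θ₁₃ − θ₁₂)) = 6371.2·arcsin(0.64277·sin(-199.652°)) = 1388.242 km
|dₓₜ| = 1388.242 km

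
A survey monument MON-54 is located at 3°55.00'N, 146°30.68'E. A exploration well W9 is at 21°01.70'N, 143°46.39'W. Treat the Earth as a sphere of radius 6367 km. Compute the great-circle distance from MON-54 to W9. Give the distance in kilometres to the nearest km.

7743 km

MON-54: φ = +3.91667°, λ = +146.51133°
W9: φ = +21.02833°, λ = -143.77317°
Δφ = 17.1117°,  Δλ = 69.7155°
a = sin²(Δφ/2) + cos φ₁ cos φ₂ sin²(Δλ/2) = 0.326326
c = 2·arcsin(√a) = 1.216055 rad = 69.6748°
d = R·c = 6367 × 1.216055 = 7742.6 km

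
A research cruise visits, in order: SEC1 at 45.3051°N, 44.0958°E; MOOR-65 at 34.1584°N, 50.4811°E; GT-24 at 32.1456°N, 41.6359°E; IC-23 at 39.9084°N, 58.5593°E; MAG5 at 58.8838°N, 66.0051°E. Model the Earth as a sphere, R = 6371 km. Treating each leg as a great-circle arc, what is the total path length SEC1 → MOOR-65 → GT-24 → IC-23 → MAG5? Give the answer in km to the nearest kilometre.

SEC1→MOOR-65: c = 0.212413 rad, d = 1353.29 km
MOOR-65→GT-24: c = 0.133886 rad, d = 852.99 km
GT-24→IC-23: c = 0.273949 rad, d = 1745.33 km
IC-23→MAG5: c = 0.341314 rad, d = 2174.51 km
Total = 1353.29 + 852.99 + 1745.33 + 2174.51 = 6126.11 km

6126 km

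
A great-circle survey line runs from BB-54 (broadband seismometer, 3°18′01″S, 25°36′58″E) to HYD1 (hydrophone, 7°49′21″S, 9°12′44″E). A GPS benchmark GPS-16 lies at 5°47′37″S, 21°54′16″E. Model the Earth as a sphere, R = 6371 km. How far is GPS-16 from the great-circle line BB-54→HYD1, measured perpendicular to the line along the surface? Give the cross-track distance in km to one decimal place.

152.6 km

BB-54: φ = -3.30028°, λ = +25.61611°
HYD1: φ = -7.82250°, λ = +9.21222°
GPS-16: φ = -5.79361°, λ = +21.90444°
δ₁₃ = central angle BB-54→GPS-16 = 0.077867 rad  (haversine)
θ₁₃ = bearing BB-54→GPS-16 = 235.889°,  θ₁₂ = bearing BB-54→HYD1 = 253.822°
dₓₜ = R·arcsin(sin δ₁₃ · sin(θ₁₃ − θ₁₂)) = 6371·arcsin(0.07779·sin(-17.933°)) = -152.607 km
|dₓₜ| = 152.607 km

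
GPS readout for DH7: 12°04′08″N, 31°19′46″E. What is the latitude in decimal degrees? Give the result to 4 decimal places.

12.0689°N

12° + 4′/60 + 8″/3600 = 12 + 0.06667 + 0.00222 = 12.0689°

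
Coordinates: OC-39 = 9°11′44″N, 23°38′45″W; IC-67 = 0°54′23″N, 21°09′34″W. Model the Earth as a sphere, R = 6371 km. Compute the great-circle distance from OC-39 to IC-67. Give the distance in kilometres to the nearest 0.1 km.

OC-39: φ = +9.19556°, λ = -23.64583°
IC-67: φ = +0.90639°, λ = -21.15944°
Δφ = -8.2892°,  Δλ = 2.4864°
a = sin²(Δφ/2) + cos φ₁ cos φ₂ sin²(Δλ/2) = 0.005688
c = 2·arcsin(√a) = 0.150982 rad = 8.6506°
d = R·c = 6371 × 0.150982 = 961.9 km

961.9 km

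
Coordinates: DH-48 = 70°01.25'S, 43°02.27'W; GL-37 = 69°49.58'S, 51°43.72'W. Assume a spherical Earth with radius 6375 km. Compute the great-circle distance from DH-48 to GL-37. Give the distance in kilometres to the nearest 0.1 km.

332.4 km

DH-48: φ = -70.02083°, λ = -43.03783°
GL-37: φ = -69.82633°, λ = -51.72867°
Δφ = 0.1945°,  Δλ = -8.6908°
a = sin²(Δφ/2) + cos φ₁ cos φ₂ sin²(Δλ/2) = 0.000679
c = 2·arcsin(√a) = 0.052135 rad = 2.9871°
d = R·c = 6375 × 0.052135 = 332.4 km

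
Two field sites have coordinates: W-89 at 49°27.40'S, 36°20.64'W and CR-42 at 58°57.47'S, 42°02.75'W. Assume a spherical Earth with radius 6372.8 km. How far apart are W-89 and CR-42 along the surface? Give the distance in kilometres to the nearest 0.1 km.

W-89: φ = -49.45667°, λ = -36.34400°
CR-42: φ = -58.95783°, λ = -42.04583°
Δφ = -9.5012°,  Δλ = -5.7018°
a = sin²(Δφ/2) + cos φ₁ cos φ₂ sin²(Δλ/2) = 0.007688
c = 2·arcsin(√a) = 0.175589 rad = 10.0605°
d = R·c = 6372.8 × 0.175589 = 1119.0 km

1119.0 km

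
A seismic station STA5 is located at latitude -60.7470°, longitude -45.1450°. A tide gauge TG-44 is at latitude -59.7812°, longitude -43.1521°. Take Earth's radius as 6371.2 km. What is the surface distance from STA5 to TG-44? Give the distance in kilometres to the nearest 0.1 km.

153.7 km

Δφ = 0.9658°,  Δλ = 1.9929°
a = sin²(Δφ/2) + cos φ₁ cos φ₂ sin²(Δλ/2) = 0.000145
c = 2·arcsin(√a) = 0.024118 rad = 1.3819°
d = R·c = 6371.2 × 0.024118 = 153.7 km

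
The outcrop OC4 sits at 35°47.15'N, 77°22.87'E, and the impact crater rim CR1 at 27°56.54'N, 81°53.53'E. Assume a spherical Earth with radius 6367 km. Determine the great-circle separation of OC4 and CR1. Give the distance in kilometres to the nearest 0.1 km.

OC4: φ = +35.78583°, λ = +77.38117°
CR1: φ = +27.94233°, λ = +81.89217°
Δφ = -7.8435°,  Δλ = 4.5110°
a = sin²(Δφ/2) + cos φ₁ cos φ₂ sin²(Δλ/2) = 0.005788
c = 2·arcsin(√a) = 0.152301 rad = 8.7262°
d = R·c = 6367 × 0.152301 = 969.7 km

969.7 km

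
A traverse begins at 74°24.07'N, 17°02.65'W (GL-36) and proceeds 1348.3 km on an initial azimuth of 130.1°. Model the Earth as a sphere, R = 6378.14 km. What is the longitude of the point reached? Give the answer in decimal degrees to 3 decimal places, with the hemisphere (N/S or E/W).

5.166°E

GL-36: φ = +74.40117°, λ = -17.04417°
δ = d/R = 1348.3/6378.14 = 0.211394 rad
φ₂ = arcsin(sin φ₁ cos δ + cos φ₁ sin δ cos θ)
   = arcsin(0.96317·0.97774 + 0.26890·0.20982·-0.64412) = 64.87518°
λ₂ = λ₁ + atan2(sin θ sin δ cos φ₁, cos δ − sin φ₁ sin φ₂) = 5.16604°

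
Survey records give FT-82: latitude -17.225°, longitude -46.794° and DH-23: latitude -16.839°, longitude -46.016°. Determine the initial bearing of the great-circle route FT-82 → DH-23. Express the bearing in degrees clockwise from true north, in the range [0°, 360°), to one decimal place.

Δλ = 0.7780°
y = sin Δλ · cos φ₂ = 0.012996
x = cos φ₁ sin φ₂ − sin φ₁ cos φ₂ cos Δλ = 0.006711
θ = atan2(y, x) = 62.6894° → 62.6894° (mod 360°)

62.7°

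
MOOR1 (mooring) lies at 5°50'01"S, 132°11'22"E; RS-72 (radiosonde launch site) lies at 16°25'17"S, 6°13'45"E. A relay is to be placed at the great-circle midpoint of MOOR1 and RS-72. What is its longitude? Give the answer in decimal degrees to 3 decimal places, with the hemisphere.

71.256°E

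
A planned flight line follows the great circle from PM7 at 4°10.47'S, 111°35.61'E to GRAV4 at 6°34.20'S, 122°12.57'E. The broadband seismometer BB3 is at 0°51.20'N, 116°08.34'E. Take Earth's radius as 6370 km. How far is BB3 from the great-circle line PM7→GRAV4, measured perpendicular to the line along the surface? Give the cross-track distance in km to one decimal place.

658.7 km

PM7: φ = -4.17450°, λ = +111.59350°
GRAV4: φ = -6.57000°, λ = +122.20950°
BB3: φ = +0.85333°, λ = +116.13900°
δ₁₃ = central angle PM7→BB3 = 0.118258 rad  (haversine)
θ₁₃ = bearing PM7→BB3 = 42.194°,  θ₁₂ = bearing PM7→GRAV4 = 103.232°
dₓₜ = R·arcsin(sin δ₁₃ · sin(θ₁₃ − θ₁₂)) = 6370·arcsin(0.11798·sin(-61.039°)) = -658.739 km
|dₓₜ| = 658.739 km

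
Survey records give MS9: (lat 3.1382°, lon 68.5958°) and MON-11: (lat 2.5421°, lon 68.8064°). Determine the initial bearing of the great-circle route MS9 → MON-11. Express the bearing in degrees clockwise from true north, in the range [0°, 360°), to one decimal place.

160.6°

Δλ = 0.2106°
y = sin Δλ · cos φ₂ = 0.003672
x = cos φ₁ sin φ₂ − sin φ₁ cos φ₂ cos Δλ = -0.010403
θ = atan2(y, x) = 160.5587° → 160.5587° (mod 360°)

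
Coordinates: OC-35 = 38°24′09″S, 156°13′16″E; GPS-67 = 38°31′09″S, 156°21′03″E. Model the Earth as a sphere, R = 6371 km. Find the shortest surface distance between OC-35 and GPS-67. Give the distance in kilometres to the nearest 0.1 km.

17.2 km

OC-35: φ = -38.40250°, λ = +156.22111°
GPS-67: φ = -38.51917°, λ = +156.35083°
Δφ = -0.1167°,  Δλ = 0.1297°
a = sin²(Δφ/2) + cos φ₁ cos φ₂ sin²(Δλ/2) = 0.000002
c = 2·arcsin(√a) = 0.002700 rad = 0.1547°
d = R·c = 6371 × 0.002700 = 17.2 km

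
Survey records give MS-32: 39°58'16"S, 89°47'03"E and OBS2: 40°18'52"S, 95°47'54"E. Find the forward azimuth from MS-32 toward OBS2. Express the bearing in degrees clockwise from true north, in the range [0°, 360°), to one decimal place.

MS-32: φ = -39.97111°, λ = +89.78417°
OBS2: φ = -40.31444°, λ = +95.79833°
Δλ = 6.0142°
y = sin Δλ · cos φ₂ = 0.079891
x = cos φ₁ sin φ₂ − sin φ₁ cos φ₂ cos Δλ = -0.008688
θ = atan2(y, x) = 96.2066° → 96.2066° (mod 360°)

96.2°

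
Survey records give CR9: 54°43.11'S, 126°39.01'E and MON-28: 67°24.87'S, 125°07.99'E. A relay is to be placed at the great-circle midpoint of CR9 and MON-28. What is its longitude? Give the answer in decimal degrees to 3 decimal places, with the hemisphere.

CR9: φ = -54.71850°, λ = +126.65017°
MON-28: φ = -67.41450°, λ = +125.13317°
Bx = cos φ₂ cos Δλ = 0.383927,  By = cos φ₂ sin Δλ = -0.010167
φₘ = atan2(sin φ₁ + sin φ₂, √((cos φ₁ + Bx)² + By²)) = -61.06854°
λₘ = λ₁ + atan2(By, cos φ₁ + Bx) = 126.04432°

126.044°E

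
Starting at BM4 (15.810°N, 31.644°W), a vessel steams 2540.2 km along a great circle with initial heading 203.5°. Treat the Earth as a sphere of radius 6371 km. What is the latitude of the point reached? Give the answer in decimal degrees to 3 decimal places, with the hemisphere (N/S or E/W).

5.249°S

δ = d/R = 2540.2/6371 = 0.398713 rad
φ₂ = arcsin(sin φ₁ cos δ + cos φ₁ sin δ cos θ)
   = arcsin(0.27245·0.92156 + 0.96217·0.38823·-0.91706) = -5.24912°
λ₂ = λ₁ + atan2(sin θ sin δ cos φ₁, cos δ − sin φ₁ sin φ₂) = -40.58744°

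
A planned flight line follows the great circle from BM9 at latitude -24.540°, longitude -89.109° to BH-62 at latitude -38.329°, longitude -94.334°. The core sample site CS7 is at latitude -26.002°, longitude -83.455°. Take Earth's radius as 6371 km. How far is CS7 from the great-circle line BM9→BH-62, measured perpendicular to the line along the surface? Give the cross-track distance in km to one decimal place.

δ₁₃ = central angle BM9→CS7 = 0.092803 rad  (haversine)
θ₁₃ = bearing BM9→CS7 = 107.153°,  θ₁₂ = bearing BM9→BH-62 = 196.596°
dₓₜ = R·arcsin(sin δ₁₃ · sin(θ₁₃ − θ₁₂)) = 6371·arcsin(0.09267·sin(-89.443°)) = -591.222 km
|dₓₜ| = 591.222 km

591.2 km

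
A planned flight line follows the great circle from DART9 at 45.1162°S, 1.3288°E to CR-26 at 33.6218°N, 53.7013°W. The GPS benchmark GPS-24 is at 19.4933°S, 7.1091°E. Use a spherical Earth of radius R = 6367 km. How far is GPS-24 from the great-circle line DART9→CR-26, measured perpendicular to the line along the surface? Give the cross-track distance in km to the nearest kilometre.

δ₁₃ = central angle DART9→GPS-24 = 0.454963 rad  (haversine)
θ₁₃ = bearing DART9→GPS-24 = 12.477°,  θ₁₂ = bearing DART9→CR-26 = 316.888°
dₓₜ = R·arcsin(sin δ₁₃ · sin(θ₁₃ − θ₁₂)) = 6367·arcsin(0.43943·sin(-304.411°)) = 2362.048 km
|dₓₜ| = 2362.048 km

2362 km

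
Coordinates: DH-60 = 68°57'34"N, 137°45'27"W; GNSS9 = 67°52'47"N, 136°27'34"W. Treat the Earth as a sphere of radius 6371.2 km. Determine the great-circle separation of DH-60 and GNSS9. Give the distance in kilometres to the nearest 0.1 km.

131.3 km

DH-60: φ = +68.95944°, λ = -137.75750°
GNSS9: φ = +67.87972°, λ = -136.45944°
Δφ = -1.0797°,  Δλ = 1.2981°
a = sin²(Δφ/2) + cos φ₁ cos φ₂ sin²(Δλ/2) = 0.000106
c = 2·arcsin(√a) = 0.020604 rad = 1.1805°
d = R·c = 6371.2 × 0.020604 = 131.3 km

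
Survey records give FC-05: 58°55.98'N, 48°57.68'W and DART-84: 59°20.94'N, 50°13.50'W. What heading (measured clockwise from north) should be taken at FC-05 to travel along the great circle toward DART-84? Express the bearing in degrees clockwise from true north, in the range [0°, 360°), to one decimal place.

303.2°

FC-05: φ = +58.93300°, λ = -48.96133°
DART-84: φ = +59.34900°, λ = -50.22500°
Δλ = -1.2637°
y = sin Δλ · cos φ₂ = -0.011243
x = cos φ₁ sin φ₂ − sin φ₁ cos φ₂ cos Δλ = 0.007367
θ = atan2(y, x) = -56.7660° → 303.2340° (mod 360°)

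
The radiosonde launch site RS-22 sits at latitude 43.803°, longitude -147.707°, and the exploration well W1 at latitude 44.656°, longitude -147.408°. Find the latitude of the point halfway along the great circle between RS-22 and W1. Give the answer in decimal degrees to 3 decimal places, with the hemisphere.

Bx = cos φ₂ cos Δλ = 0.711330,  By = cos φ₂ sin Δλ = 0.003712
φₘ = atan2(sin φ₁ + sin φ₂, √((cos φ₁ + Bx)² + By²)) = 44.22960°
λₘ = λ₁ + atan2(By, cos φ₁ + Bx) = -147.55858°

44.230°N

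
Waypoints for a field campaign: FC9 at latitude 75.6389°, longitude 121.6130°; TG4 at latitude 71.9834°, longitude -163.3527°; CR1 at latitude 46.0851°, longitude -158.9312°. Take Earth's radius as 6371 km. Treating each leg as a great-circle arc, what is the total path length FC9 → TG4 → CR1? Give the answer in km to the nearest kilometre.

FC9→TG4: c = 0.345041 rad, d = 2198.25 km
TG4→CR1: c = 0.453470 rad, d = 2889.06 km
Total = 2198.25 + 2889.06 = 5087.31 km

5087 km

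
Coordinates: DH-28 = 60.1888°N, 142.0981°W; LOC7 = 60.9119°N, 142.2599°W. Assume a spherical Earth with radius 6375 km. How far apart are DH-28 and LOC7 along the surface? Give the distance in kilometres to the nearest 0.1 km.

80.9 km

Δφ = 0.7231°,  Δλ = -0.1618°
a = sin²(Δφ/2) + cos φ₁ cos φ₂ sin²(Δλ/2) = 0.000040
c = 2·arcsin(√a) = 0.012697 rad = 0.7275°
d = R·c = 6375 × 0.012697 = 80.9 km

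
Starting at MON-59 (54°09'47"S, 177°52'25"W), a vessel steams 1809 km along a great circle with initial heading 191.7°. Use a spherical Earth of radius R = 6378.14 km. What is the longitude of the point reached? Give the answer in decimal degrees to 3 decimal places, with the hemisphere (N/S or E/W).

172.649°E

MON-59: φ = -54.16306°, λ = -177.87361°
δ = d/R = 1809/6378.14 = 0.283625 rad
φ₂ = arcsin(sin φ₁ cos δ + cos φ₁ sin δ cos θ)
   = arcsin(-0.81069·0.96005 + 0.58548·0.27984·-0.97922) = -69.83982°
λ₂ = λ₁ + atan2(sin θ sin δ cos φ₁, cos δ − sin φ₁ sin φ₂) = 172.64922°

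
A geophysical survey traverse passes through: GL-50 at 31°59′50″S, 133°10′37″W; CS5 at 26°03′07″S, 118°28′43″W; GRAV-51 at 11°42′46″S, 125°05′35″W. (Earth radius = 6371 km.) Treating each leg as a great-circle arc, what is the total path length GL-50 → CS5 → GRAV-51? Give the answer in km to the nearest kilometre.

3311 km

GL-50: φ = -31.99722°, λ = -133.17694°
CS5: φ = -26.05194°, λ = -118.47861°
GRAV-51: φ = -11.71278°, λ = -125.09306°
GL-50→CS5: c = 0.246846 rad, d = 1572.65 km
CS5→GRAV-51: c = 0.272908 rad, d = 1738.70 km
Total = 1572.65 + 1738.70 = 3311.35 km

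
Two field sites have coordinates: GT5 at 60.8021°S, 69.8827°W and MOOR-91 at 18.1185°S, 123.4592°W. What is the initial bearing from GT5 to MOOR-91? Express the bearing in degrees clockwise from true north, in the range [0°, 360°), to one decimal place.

Δλ = -53.5765°
y = sin Δλ · cos φ₂ = -0.764752
x = cos φ₁ sin φ₂ − sin φ₁ cos φ₂ cos Δλ = 0.340901
θ = atan2(y, x) = -65.9743° → 294.0257° (mod 360°)

294.0°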